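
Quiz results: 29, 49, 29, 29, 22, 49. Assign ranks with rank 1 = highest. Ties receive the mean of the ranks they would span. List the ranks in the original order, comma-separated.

4, 1.5, 4, 4, 6, 1.5

Sorted (descending): 49, 49, 29, 29, 29, 22
The 2 values of 49 occupy positions 1–2 → average rank (1+2)/2 = 1.5.
The 3 values of 29 occupy positions 3–5 → average rank 4.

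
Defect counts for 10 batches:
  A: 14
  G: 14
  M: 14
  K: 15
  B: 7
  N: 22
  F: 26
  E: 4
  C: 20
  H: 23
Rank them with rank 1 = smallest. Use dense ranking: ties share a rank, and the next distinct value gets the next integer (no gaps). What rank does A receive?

Sorted (ascending): 4, 7, 14, 14, 14, 15, 20, 22, 23, 26
The 3 values of 14 share dense rank 3.
Remaining distinct values take the next consecutive integers.
A has value 14 → rank 3.

3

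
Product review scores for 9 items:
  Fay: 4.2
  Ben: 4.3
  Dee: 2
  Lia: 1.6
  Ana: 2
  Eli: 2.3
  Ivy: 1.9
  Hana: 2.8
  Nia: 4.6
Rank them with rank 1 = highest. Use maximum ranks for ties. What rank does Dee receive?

7

Sorted (descending): 4.6, 4.3, 4.2, 2.8, 2.3, 2, 2, 1.9, 1.6
The 2 values of 2 occupy positions 6–7 → each gets rank 7.
Dee has value 2 → rank 7.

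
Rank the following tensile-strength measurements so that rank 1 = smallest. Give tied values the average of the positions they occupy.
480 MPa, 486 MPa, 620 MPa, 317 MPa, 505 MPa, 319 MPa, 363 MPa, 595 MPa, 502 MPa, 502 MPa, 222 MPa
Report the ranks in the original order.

5, 6, 11, 2, 9, 3, 4, 10, 7.5, 7.5, 1

Sorted (ascending): 222, 317, 319, 363, 480, 486, 502, 502, 505, 595, 620
The 2 values of 502 occupy positions 7–8 → average rank (7+8)/2 = 7.5.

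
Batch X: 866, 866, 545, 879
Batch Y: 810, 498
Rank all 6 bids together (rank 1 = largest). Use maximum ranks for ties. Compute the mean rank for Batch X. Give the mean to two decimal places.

Sorted (descending): 879, 866, 866, 810, 545, 498
The 2 values of 866 occupy positions 2–3 → each gets rank 3.
Batch X values → pooled ranks: 866→3, 866→3, 545→5, 879→1
Mean rank = (3 + 3 + 5 + 1) / 4 = 3.00

3.00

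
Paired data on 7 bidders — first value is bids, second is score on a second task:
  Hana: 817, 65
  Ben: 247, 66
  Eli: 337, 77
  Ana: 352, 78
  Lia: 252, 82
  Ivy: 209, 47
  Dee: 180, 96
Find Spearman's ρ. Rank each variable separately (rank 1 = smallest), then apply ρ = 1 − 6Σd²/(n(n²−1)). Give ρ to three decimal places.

Ranks of variable 1: 7, 3, 5, 6, 4, 2, 1
Ranks of variable 2: 2, 3, 4, 5, 6, 1, 7
d = r₁ − r₂: 5, 0, 1, 1, -2, 1, -6
d²: 25, 0, 1, 1, 4, 1, 36; Σd² = 68
ρ = 1 − 6·68/(7·48) = 1 − 408/336 = -0.214

-0.214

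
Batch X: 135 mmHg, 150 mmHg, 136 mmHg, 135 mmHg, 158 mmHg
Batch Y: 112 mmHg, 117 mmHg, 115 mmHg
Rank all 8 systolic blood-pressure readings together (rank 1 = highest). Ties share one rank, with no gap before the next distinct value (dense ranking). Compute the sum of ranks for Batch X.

14

Sorted (descending): 158, 150, 136, 135, 135, 117, 115, 112
The 2 values of 135 share dense rank 4.
Remaining distinct values take the next consecutive integers.
Batch X values → pooled ranks: 135→4, 150→2, 136→3, 135→4, 158→1
Rank sum = 4 + 2 + 3 + 4 + 1 = 14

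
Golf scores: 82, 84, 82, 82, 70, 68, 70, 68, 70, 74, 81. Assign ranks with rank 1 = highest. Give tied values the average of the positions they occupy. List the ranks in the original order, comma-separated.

3, 1, 3, 3, 8, 10.5, 8, 10.5, 8, 6, 5

Sorted (descending): 84, 82, 82, 82, 81, 74, 70, 70, 70, 68, 68
The 3 values of 82 occupy positions 2–4 → average rank 3.
The 3 values of 70 occupy positions 7–9 → average rank 8.
The 2 values of 68 occupy positions 10–11 → average rank (10+11)/2 = 10.5.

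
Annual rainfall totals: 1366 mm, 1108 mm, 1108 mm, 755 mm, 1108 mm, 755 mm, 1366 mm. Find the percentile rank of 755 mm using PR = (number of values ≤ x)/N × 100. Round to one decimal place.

28.6

N = 7.
Strictly below 755: 0. Equal to 755: 2.
PR = 2/7 × 100 = 28.6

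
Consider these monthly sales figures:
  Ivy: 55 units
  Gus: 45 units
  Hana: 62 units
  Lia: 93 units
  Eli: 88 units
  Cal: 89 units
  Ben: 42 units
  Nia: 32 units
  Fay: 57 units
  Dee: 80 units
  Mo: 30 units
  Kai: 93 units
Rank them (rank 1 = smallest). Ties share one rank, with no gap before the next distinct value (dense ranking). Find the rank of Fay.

Sorted (ascending): 30, 32, 42, 45, 55, 57, 62, 80, 88, 89, 93, 93
The 2 values of 93 share dense rank 11.
Remaining distinct values take the next consecutive integers.
Fay has value 57 units → rank 6.

6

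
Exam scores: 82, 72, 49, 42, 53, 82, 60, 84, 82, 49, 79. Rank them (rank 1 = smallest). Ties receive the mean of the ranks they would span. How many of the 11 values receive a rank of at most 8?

Sorted (ascending): 42, 49, 49, 53, 60, 72, 79, 82, 82, 82, 84
The 2 values of 49 occupy positions 2–3 → average rank (2+3)/2 = 2.5.
The 3 values of 82 occupy positions 8–10 → average rank 9.
Ranks ≤ 8: {1, 2.5, 2.5, 4, 5, 6, 7} → 7 values.

7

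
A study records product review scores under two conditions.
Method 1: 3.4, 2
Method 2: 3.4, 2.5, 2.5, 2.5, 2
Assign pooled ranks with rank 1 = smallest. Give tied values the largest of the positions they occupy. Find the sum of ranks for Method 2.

Sorted (ascending): 2, 2, 2.5, 2.5, 2.5, 3.4, 3.4
The 2 values of 2 occupy positions 1–2 → each gets rank 2.
The 3 values of 2.5 occupy positions 3–5 → each gets rank 5.
The 2 values of 3.4 occupy positions 6–7 → each gets rank 7.
Method 2 values → pooled ranks: 3.4→7, 2.5→5, 2.5→5, 2.5→5, 2→2
Rank sum = 7 + 5 + 5 + 5 + 2 = 24

24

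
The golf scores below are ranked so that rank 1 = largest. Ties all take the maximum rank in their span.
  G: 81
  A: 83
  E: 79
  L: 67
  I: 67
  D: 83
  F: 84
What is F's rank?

Sorted (descending): 84, 83, 83, 81, 79, 67, 67
The 2 values of 83 occupy positions 2–3 → each gets rank 3.
The 2 values of 67 occupy positions 6–7 → each gets rank 7.
F has value 84 → rank 1.

1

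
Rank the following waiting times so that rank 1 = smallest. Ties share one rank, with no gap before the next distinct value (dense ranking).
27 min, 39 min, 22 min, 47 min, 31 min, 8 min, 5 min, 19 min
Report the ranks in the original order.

Sorted (ascending): 5, 8, 19, 22, 27, 31, 39, 47
No ties — each value takes its position as its rank.

5, 7, 4, 8, 6, 2, 1, 3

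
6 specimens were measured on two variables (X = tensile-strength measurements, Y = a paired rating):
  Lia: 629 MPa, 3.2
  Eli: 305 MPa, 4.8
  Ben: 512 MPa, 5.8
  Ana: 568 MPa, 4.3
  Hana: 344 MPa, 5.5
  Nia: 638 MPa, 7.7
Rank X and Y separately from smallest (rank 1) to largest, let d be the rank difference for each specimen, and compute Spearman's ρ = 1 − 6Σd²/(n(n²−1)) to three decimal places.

Ranks of variable 1: 5, 1, 3, 4, 2, 6
Ranks of variable 2: 1, 3, 5, 2, 4, 6
d = r₁ − r₂: 4, -2, -2, 2, -2, 0
d²: 16, 4, 4, 4, 4, 0; Σd² = 32
ρ = 1 − 6·32/(6·35) = 1 − 192/210 = 0.086

0.086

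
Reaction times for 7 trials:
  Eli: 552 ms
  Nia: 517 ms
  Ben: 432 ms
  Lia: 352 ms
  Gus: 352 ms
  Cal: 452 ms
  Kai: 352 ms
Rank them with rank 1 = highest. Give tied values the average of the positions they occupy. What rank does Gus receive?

Sorted (descending): 552, 517, 452, 432, 352, 352, 352
The 3 values of 352 occupy positions 5–7 → average rank 6.
Gus has value 352 ms → rank 6.

6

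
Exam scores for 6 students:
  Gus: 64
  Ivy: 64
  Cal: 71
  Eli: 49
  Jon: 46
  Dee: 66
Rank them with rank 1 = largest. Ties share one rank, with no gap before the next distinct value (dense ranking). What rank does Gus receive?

3

Sorted (descending): 71, 66, 64, 64, 49, 46
The 2 values of 64 share dense rank 3.
Remaining distinct values take the next consecutive integers.
Gus has value 64 → rank 3.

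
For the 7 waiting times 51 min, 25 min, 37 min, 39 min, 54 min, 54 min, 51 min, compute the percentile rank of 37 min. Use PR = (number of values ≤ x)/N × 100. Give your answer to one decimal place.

28.6

N = 7.
Strictly below 37: 1. Equal to 37: 1.
PR = 2/7 × 100 = 28.6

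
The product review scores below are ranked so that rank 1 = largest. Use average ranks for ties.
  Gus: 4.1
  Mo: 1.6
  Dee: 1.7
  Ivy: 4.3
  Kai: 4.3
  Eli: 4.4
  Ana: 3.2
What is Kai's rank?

Sorted (descending): 4.4, 4.3, 4.3, 4.1, 3.2, 1.7, 1.6
The 2 values of 4.3 occupy positions 2–3 → average rank (2+3)/2 = 2.5.
Kai has value 4.3 → rank 2.5.

2.5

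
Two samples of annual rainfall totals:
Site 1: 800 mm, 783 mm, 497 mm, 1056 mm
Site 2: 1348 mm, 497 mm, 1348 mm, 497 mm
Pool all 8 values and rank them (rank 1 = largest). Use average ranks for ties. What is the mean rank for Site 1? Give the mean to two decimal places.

4.75

Sorted (descending): 1348, 1348, 1056, 800, 783, 497, 497, 497
The 2 values of 1348 occupy positions 1–2 → average rank (1+2)/2 = 1.5.
The 3 values of 497 occupy positions 6–8 → average rank 7.
Site 1 values → pooled ranks: 800→4, 783→5, 497→7, 1056→3
Mean rank = (4 + 5 + 7 + 3) / 4 = 4.75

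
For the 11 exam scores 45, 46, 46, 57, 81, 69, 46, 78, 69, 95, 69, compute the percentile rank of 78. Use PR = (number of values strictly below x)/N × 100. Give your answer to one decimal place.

N = 11.
Strictly below 78: 8. Equal to 78: 1.
PR = 8/11 × 100 = 72.7

72.7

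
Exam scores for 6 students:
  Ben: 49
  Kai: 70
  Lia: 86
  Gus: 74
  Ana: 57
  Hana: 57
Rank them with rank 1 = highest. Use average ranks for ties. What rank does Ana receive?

4.5

Sorted (descending): 86, 74, 70, 57, 57, 49
The 2 values of 57 occupy positions 4–5 → average rank (4+5)/2 = 4.5.
Ana has value 57 → rank 4.5.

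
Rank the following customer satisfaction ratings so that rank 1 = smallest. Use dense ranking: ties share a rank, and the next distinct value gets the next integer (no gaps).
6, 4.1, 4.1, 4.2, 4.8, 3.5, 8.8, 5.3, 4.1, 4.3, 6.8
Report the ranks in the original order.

Sorted (ascending): 3.5, 4.1, 4.1, 4.1, 4.2, 4.3, 4.8, 5.3, 6, 6.8, 8.8
The 3 values of 4.1 share dense rank 2.
Remaining distinct values take the next consecutive integers.

7, 2, 2, 3, 5, 1, 9, 6, 2, 4, 8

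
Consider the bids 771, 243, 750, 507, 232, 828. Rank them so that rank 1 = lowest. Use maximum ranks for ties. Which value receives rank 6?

Sorted (ascending): 232, 243, 507, 750, 771, 828
No ties — each value takes its position as its rank.
Rank 6 → value 828.

828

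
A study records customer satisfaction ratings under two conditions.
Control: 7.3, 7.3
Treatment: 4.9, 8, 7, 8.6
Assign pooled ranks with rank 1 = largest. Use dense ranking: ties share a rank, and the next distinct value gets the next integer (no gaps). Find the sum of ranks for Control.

6

Sorted (descending): 8.6, 8, 7.3, 7.3, 7, 4.9
The 2 values of 7.3 share dense rank 3.
Remaining distinct values take the next consecutive integers.
Control values → pooled ranks: 7.3→3, 7.3→3
Rank sum = 3 + 3 = 6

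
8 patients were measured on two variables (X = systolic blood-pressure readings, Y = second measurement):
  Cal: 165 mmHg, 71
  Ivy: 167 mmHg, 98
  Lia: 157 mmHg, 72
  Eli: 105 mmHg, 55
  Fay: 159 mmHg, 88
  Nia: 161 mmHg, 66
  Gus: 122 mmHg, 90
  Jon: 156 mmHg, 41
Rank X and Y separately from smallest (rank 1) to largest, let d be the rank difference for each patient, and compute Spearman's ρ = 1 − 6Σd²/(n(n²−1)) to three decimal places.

Ranks of variable 1: 7, 8, 4, 1, 5, 6, 2, 3
Ranks of variable 2: 4, 8, 5, 2, 6, 3, 7, 1
d = r₁ − r₂: 3, 0, -1, -1, -1, 3, -5, 2
d²: 9, 0, 1, 1, 1, 9, 25, 4; Σd² = 50
ρ = 1 − 6·50/(8·63) = 1 − 300/504 = 0.405

0.405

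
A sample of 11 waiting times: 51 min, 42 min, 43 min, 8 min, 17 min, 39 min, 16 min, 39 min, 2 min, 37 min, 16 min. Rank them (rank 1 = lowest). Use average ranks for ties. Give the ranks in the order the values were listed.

11, 9, 10, 2, 5, 7.5, 3.5, 7.5, 1, 6, 3.5

Sorted (ascending): 2, 8, 16, 16, 17, 37, 39, 39, 42, 43, 51
The 2 values of 16 occupy positions 3–4 → average rank (3+4)/2 = 3.5.
The 2 values of 39 occupy positions 7–8 → average rank (7+8)/2 = 7.5.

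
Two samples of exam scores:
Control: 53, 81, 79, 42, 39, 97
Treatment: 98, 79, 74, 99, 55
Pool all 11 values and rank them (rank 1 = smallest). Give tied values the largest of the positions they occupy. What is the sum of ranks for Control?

30

Sorted (ascending): 39, 42, 53, 55, 74, 79, 79, 81, 97, 98, 99
The 2 values of 79 occupy positions 6–7 → each gets rank 7.
Control values → pooled ranks: 53→3, 81→8, 79→7, 42→2, 39→1, 97→9
Rank sum = 3 + 8 + 7 + 2 + 1 + 9 = 30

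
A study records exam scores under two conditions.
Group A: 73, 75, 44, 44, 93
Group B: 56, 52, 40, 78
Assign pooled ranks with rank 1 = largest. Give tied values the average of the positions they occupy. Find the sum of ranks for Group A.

Sorted (descending): 93, 78, 75, 73, 56, 52, 44, 44, 40
The 2 values of 44 occupy positions 7–8 → average rank (7+8)/2 = 7.5.
Group A values → pooled ranks: 73→4, 75→3, 44→7.5, 44→7.5, 93→1
Rank sum = 4 + 3 + 7.5 + 7.5 + 1 = 23

23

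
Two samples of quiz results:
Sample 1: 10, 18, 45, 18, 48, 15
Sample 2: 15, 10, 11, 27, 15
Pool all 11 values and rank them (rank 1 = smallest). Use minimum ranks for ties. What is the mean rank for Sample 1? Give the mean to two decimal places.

6.67

Sorted (ascending): 10, 10, 11, 15, 15, 15, 18, 18, 27, 45, 48
The 2 values of 10 occupy positions 1–2 → each gets rank 1.
The 3 values of 15 occupy positions 4–6 → each gets rank 4.
The 2 values of 18 occupy positions 7–8 → each gets rank 7.
Sample 1 values → pooled ranks: 10→1, 18→7, 45→10, 18→7, 48→11, 15→4
Mean rank = (1 + 7 + 10 + 7 + 11 + 4) / 6 = 6.67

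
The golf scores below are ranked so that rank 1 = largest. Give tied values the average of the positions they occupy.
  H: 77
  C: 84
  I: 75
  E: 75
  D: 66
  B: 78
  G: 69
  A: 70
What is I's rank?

4.5

Sorted (descending): 84, 78, 77, 75, 75, 70, 69, 66
The 2 values of 75 occupy positions 4–5 → average rank (4+5)/2 = 4.5.
I has value 75 → rank 4.5.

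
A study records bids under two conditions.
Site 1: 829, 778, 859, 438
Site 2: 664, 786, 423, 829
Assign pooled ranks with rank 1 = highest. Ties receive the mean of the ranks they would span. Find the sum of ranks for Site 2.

Sorted (descending): 859, 829, 829, 786, 778, 664, 438, 423
The 2 values of 829 occupy positions 2–3 → average rank (2+3)/2 = 2.5.
Site 2 values → pooled ranks: 664→6, 786→4, 423→8, 829→2.5
Rank sum = 6 + 4 + 8 + 2.5 = 20.5

20.5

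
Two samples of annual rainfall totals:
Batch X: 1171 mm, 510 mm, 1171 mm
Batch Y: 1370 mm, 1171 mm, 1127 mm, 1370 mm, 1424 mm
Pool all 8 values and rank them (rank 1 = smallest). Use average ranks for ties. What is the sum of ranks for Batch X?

9

Sorted (ascending): 510, 1127, 1171, 1171, 1171, 1370, 1370, 1424
The 3 values of 1171 occupy positions 3–5 → average rank 4.
The 2 values of 1370 occupy positions 6–7 → average rank (6+7)/2 = 6.5.
Batch X values → pooled ranks: 1171→4, 510→1, 1171→4
Rank sum = 4 + 1 + 4 = 9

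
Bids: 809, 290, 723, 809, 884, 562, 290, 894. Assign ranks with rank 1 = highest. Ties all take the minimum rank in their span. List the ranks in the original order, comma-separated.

3, 7, 5, 3, 2, 6, 7, 1

Sorted (descending): 894, 884, 809, 809, 723, 562, 290, 290
The 2 values of 809 occupy positions 3–4 → each gets rank 3.
The 2 values of 290 occupy positions 7–8 → each gets rank 7.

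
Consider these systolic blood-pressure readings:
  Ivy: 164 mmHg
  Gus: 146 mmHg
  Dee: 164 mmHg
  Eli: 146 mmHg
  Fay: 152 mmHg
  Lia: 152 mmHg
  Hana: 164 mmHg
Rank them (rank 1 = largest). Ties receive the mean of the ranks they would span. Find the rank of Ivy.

2

Sorted (descending): 164, 164, 164, 152, 152, 146, 146
The 3 values of 164 occupy positions 1–3 → average rank 2.
The 2 values of 152 occupy positions 4–5 → average rank (4+5)/2 = 4.5.
The 2 values of 146 occupy positions 6–7 → average rank (6+7)/2 = 6.5.
Ivy has value 164 mmHg → rank 2.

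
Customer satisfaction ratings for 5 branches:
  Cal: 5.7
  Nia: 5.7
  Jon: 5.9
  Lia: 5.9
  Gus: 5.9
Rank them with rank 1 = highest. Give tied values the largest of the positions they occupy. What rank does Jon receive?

Sorted (descending): 5.9, 5.9, 5.9, 5.7, 5.7
The 3 values of 5.9 occupy positions 1–3 → each gets rank 3.
The 2 values of 5.7 occupy positions 4–5 → each gets rank 5.
Jon has value 5.9 → rank 3.

3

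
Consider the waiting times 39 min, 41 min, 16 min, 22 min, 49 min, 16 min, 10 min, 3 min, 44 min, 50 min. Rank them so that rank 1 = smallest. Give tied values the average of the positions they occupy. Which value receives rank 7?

Sorted (ascending): 3, 10, 16, 16, 22, 39, 41, 44, 49, 50
The 2 values of 16 occupy positions 3–4 → average rank (3+4)/2 = 3.5.
Rank 7 → value 41.

41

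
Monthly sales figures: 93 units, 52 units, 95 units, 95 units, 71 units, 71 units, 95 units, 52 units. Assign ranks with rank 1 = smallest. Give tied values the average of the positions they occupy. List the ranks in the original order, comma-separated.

Sorted (ascending): 52, 52, 71, 71, 93, 95, 95, 95
The 2 values of 52 occupy positions 1–2 → average rank (1+2)/2 = 1.5.
The 2 values of 71 occupy positions 3–4 → average rank (3+4)/2 = 3.5.
The 3 values of 95 occupy positions 6–8 → average rank 7.

5, 1.5, 7, 7, 3.5, 3.5, 7, 1.5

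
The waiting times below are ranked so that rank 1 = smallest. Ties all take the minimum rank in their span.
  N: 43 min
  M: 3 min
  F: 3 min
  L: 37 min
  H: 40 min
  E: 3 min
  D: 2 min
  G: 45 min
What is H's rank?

Sorted (ascending): 2, 3, 3, 3, 37, 40, 43, 45
The 3 values of 3 occupy positions 2–4 → each gets rank 2.
H has value 40 min → rank 6.

6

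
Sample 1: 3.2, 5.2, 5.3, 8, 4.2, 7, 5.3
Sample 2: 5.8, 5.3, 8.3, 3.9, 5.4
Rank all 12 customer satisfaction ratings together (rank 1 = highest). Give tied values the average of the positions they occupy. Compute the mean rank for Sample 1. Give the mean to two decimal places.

Sorted (descending): 8.3, 8, 7, 5.8, 5.4, 5.3, 5.3, 5.3, 5.2, 4.2, 3.9, 3.2
The 3 values of 5.3 occupy positions 6–8 → average rank 7.
Sample 1 values → pooled ranks: 3.2→12, 5.2→9, 5.3→7, 8→2, 4.2→10, 7→3, 5.3→7
Mean rank = (12 + 9 + 7 + 2 + 10 + 3 + 7) / 7 = 7.14

7.14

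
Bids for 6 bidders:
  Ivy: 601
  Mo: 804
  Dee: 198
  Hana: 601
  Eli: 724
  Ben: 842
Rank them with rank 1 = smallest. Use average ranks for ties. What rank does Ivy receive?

2.5

Sorted (ascending): 198, 601, 601, 724, 804, 842
The 2 values of 601 occupy positions 2–3 → average rank (2+3)/2 = 2.5.
Ivy has value 601 → rank 2.5.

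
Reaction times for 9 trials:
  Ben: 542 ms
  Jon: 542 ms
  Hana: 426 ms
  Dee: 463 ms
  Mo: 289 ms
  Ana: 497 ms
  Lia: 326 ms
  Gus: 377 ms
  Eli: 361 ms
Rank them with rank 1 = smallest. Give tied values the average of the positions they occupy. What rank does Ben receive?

8.5

Sorted (ascending): 289, 326, 361, 377, 426, 463, 497, 542, 542
The 2 values of 542 occupy positions 8–9 → average rank (8+9)/2 = 8.5.
Ben has value 542 ms → rank 8.5.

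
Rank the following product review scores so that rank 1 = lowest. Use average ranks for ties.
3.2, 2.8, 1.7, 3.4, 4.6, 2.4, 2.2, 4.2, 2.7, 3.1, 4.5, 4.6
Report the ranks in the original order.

Sorted (ascending): 1.7, 2.2, 2.4, 2.7, 2.8, 3.1, 3.2, 3.4, 4.2, 4.5, 4.6, 4.6
The 2 values of 4.6 occupy positions 11–12 → average rank (11+12)/2 = 11.5.

7, 5, 1, 8, 11.5, 3, 2, 9, 4, 6, 10, 11.5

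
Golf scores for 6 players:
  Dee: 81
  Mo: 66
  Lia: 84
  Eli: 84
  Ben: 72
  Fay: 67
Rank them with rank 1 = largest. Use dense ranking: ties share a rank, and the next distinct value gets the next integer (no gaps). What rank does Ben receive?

Sorted (descending): 84, 84, 81, 72, 67, 66
The 2 values of 84 share dense rank 1.
Remaining distinct values take the next consecutive integers.
Ben has value 72 → rank 3.

3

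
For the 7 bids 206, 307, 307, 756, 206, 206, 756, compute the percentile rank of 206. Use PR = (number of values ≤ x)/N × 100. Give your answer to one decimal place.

N = 7.
Strictly below 206: 0. Equal to 206: 3.
PR = 3/7 × 100 = 42.9

42.9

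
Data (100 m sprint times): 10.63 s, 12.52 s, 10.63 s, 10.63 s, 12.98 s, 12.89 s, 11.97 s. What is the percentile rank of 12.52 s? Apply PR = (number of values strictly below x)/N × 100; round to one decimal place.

57.1

N = 7.
Strictly below 12.52: 4. Equal to 12.52: 1.
PR = 4/7 × 100 = 57.1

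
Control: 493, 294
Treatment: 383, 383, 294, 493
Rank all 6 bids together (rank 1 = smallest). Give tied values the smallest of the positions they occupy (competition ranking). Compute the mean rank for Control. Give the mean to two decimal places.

Sorted (ascending): 294, 294, 383, 383, 493, 493
The 2 values of 294 occupy positions 1–2 → each gets rank 1.
The 2 values of 383 occupy positions 3–4 → each gets rank 3.
The 2 values of 493 occupy positions 5–6 → each gets rank 5.
Control values → pooled ranks: 493→5, 294→1
Mean rank = (5 + 1) / 2 = 3.00

3.00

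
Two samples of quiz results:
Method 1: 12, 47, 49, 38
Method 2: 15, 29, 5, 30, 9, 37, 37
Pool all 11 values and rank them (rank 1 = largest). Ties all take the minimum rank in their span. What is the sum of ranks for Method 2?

50

Sorted (descending): 49, 47, 38, 37, 37, 30, 29, 15, 12, 9, 5
The 2 values of 37 occupy positions 4–5 → each gets rank 4.
Method 2 values → pooled ranks: 15→8, 29→7, 5→11, 30→6, 9→10, 37→4, 37→4
Rank sum = 8 + 7 + 11 + 6 + 10 + 4 + 4 = 50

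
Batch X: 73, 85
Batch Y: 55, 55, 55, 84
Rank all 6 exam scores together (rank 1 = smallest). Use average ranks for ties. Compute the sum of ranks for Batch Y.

11

Sorted (ascending): 55, 55, 55, 73, 84, 85
The 3 values of 55 occupy positions 1–3 → average rank 2.
Batch Y values → pooled ranks: 55→2, 55→2, 55→2, 84→5
Rank sum = 2 + 2 + 2 + 5 = 11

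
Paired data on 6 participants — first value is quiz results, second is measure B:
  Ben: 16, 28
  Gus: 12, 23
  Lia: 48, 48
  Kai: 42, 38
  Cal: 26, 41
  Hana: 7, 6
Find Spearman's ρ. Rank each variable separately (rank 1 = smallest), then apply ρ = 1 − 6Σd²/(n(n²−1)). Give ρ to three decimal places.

Ranks of variable 1: 3, 2, 6, 5, 4, 1
Ranks of variable 2: 3, 2, 6, 4, 5, 1
d = r₁ − r₂: 0, 0, 0, 1, -1, 0
d²: 0, 0, 0, 1, 1, 0; Σd² = 2
ρ = 1 − 6·2/(6·35) = 1 − 12/210 = 0.943

0.943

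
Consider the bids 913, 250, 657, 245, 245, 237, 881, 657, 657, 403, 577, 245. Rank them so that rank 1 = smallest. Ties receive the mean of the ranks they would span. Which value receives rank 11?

Sorted (ascending): 237, 245, 245, 245, 250, 403, 577, 657, 657, 657, 881, 913
The 3 values of 245 occupy positions 2–4 → average rank 3.
The 3 values of 657 occupy positions 8–10 → average rank 9.
Rank 11 → value 881.

881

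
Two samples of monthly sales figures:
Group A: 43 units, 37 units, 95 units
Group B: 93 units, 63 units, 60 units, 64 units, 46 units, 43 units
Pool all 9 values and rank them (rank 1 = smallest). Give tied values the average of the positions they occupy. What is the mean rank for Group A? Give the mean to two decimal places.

4.17

Sorted (ascending): 37, 43, 43, 46, 60, 63, 64, 93, 95
The 2 values of 43 occupy positions 2–3 → average rank (2+3)/2 = 2.5.
Group A values → pooled ranks: 43→2.5, 37→1, 95→9
Mean rank = (2.5 + 1 + 9) / 3 = 4.17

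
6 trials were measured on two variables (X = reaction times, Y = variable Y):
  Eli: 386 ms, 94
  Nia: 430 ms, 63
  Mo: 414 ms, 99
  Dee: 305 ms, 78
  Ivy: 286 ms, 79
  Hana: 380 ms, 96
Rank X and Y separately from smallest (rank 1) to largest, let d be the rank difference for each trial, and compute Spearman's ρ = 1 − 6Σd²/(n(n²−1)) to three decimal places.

0.029

Ranks of variable 1: 4, 6, 5, 2, 1, 3
Ranks of variable 2: 4, 1, 6, 2, 3, 5
d = r₁ − r₂: 0, 5, -1, 0, -2, -2
d²: 0, 25, 1, 0, 4, 4; Σd² = 34
ρ = 1 − 6·34/(6·35) = 1 − 204/210 = 0.029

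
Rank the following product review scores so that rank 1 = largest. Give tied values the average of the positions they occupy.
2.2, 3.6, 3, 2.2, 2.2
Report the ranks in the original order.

Sorted (descending): 3.6, 3, 2.2, 2.2, 2.2
The 3 values of 2.2 occupy positions 3–5 → average rank 4.

4, 1, 2, 4, 4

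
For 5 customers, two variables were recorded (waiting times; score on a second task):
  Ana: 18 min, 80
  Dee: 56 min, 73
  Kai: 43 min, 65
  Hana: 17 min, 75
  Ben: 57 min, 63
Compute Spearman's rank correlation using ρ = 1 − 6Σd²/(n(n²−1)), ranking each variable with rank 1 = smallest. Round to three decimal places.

-0.800

Ranks of variable 1: 2, 4, 3, 1, 5
Ranks of variable 2: 5, 3, 2, 4, 1
d = r₁ − r₂: -3, 1, 1, -3, 4
d²: 9, 1, 1, 9, 16; Σd² = 36
ρ = 1 − 6·36/(5·24) = 1 − 216/120 = -0.800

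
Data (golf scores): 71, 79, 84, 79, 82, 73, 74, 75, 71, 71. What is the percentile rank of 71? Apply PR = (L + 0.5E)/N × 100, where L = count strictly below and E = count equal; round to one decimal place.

N = 10.
Strictly below 71: 0. Equal to 71: 3.
PR = (0 + 0.5·3)/10 × 100 = 15.0

15.0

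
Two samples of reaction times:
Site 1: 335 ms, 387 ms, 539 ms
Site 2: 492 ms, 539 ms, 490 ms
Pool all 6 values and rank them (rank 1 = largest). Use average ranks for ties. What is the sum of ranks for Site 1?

12.5

Sorted (descending): 539, 539, 492, 490, 387, 335
The 2 values of 539 occupy positions 1–2 → average rank (1+2)/2 = 1.5.
Site 1 values → pooled ranks: 335→6, 387→5, 539→1.5
Rank sum = 6 + 5 + 1.5 = 12.5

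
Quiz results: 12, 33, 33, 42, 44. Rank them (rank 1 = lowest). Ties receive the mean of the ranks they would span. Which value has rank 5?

44

Sorted (ascending): 12, 33, 33, 42, 44
The 2 values of 33 occupy positions 2–3 → average rank (2+3)/2 = 2.5.
Rank 5 → value 44.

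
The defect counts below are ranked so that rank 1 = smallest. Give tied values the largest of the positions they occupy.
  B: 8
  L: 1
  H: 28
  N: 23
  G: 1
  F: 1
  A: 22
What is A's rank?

Sorted (ascending): 1, 1, 1, 8, 22, 23, 28
The 3 values of 1 occupy positions 1–3 → each gets rank 3.
A has value 22 → rank 5.

5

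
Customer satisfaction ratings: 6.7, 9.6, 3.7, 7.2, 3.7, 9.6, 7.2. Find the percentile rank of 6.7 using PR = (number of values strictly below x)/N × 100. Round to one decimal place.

28.6

N = 7.
Strictly below 6.7: 2. Equal to 6.7: 1.
PR = 2/7 × 100 = 28.6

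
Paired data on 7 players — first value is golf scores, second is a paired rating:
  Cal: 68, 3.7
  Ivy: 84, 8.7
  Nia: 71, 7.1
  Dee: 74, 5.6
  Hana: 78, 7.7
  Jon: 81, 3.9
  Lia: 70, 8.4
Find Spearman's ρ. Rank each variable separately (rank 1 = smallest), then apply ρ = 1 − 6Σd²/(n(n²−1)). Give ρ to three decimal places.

0.393

Ranks of variable 1: 1, 7, 3, 4, 5, 6, 2
Ranks of variable 2: 1, 7, 4, 3, 5, 2, 6
d = r₁ − r₂: 0, 0, -1, 1, 0, 4, -4
d²: 0, 0, 1, 1, 0, 16, 16; Σd² = 34
ρ = 1 − 6·34/(7·48) = 1 − 204/336 = 0.393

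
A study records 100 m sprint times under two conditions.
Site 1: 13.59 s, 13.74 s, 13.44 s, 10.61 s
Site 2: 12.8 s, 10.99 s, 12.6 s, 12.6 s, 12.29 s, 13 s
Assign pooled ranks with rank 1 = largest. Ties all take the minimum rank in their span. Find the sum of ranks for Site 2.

38

Sorted (descending): 13.74, 13.59, 13.44, 13, 12.8, 12.6, 12.6, 12.29, 10.99, 10.61
The 2 values of 12.6 occupy positions 6–7 → each gets rank 6.
Site 2 values → pooled ranks: 12.8→5, 10.99→9, 12.6→6, 12.6→6, 12.29→8, 13→4
Rank sum = 5 + 9 + 6 + 6 + 8 + 4 = 38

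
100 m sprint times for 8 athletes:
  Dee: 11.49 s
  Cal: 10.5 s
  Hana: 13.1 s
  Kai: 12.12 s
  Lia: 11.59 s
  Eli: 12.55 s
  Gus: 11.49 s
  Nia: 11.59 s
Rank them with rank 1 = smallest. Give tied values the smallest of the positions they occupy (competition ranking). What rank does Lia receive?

4

Sorted (ascending): 10.5, 11.49, 11.49, 11.59, 11.59, 12.12, 12.55, 13.1
The 2 values of 11.49 occupy positions 2–3 → each gets rank 2.
The 2 values of 11.59 occupy positions 4–5 → each gets rank 4.
Lia has value 11.59 s → rank 4.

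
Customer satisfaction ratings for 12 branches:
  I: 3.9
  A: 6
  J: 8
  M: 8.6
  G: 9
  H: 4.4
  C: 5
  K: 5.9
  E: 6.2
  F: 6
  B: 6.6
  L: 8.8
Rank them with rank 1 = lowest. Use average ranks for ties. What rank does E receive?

Sorted (ascending): 3.9, 4.4, 5, 5.9, 6, 6, 6.2, 6.6, 8, 8.6, 8.8, 9
The 2 values of 6 occupy positions 5–6 → average rank (5+6)/2 = 5.5.
E has value 6.2 → rank 7.

7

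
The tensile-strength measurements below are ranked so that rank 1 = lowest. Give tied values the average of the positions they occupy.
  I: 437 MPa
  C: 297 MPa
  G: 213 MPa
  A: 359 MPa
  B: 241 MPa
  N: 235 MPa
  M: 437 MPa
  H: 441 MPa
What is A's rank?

5

Sorted (ascending): 213, 235, 241, 297, 359, 437, 437, 441
The 2 values of 437 occupy positions 6–7 → average rank (6+7)/2 = 6.5.
A has value 359 MPa → rank 5.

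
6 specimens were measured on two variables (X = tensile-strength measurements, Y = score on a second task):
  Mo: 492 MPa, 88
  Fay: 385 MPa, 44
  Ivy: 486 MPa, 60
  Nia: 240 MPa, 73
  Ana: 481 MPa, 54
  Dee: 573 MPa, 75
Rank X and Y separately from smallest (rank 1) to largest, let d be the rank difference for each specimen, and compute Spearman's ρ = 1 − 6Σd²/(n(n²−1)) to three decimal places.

0.600

Ranks of variable 1: 5, 2, 4, 1, 3, 6
Ranks of variable 2: 6, 1, 3, 4, 2, 5
d = r₁ − r₂: -1, 1, 1, -3, 1, 1
d²: 1, 1, 1, 9, 1, 1; Σd² = 14
ρ = 1 − 6·14/(6·35) = 1 − 84/210 = 0.600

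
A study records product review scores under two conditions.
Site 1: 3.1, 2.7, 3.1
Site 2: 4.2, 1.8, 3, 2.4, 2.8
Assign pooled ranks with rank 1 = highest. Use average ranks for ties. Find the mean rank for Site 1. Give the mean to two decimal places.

3.67

Sorted (descending): 4.2, 3.1, 3.1, 3, 2.8, 2.7, 2.4, 1.8
The 2 values of 3.1 occupy positions 2–3 → average rank (2+3)/2 = 2.5.
Site 1 values → pooled ranks: 3.1→2.5, 2.7→6, 3.1→2.5
Mean rank = (2.5 + 6 + 2.5) / 3 = 3.67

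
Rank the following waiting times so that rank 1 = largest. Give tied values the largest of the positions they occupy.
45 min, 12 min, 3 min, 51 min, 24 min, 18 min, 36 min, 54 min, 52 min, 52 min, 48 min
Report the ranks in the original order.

6, 10, 11, 4, 8, 9, 7, 1, 3, 3, 5

Sorted (descending): 54, 52, 52, 51, 48, 45, 36, 24, 18, 12, 3
The 2 values of 52 occupy positions 2–3 → each gets rank 3.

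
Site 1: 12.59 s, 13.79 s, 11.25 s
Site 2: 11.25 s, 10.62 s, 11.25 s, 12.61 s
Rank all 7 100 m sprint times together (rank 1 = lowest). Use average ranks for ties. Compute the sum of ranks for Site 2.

Sorted (ascending): 10.62, 11.25, 11.25, 11.25, 12.59, 12.61, 13.79
The 3 values of 11.25 occupy positions 2–4 → average rank 3.
Site 2 values → pooled ranks: 11.25→3, 10.62→1, 11.25→3, 12.61→6
Rank sum = 3 + 1 + 3 + 6 = 13

13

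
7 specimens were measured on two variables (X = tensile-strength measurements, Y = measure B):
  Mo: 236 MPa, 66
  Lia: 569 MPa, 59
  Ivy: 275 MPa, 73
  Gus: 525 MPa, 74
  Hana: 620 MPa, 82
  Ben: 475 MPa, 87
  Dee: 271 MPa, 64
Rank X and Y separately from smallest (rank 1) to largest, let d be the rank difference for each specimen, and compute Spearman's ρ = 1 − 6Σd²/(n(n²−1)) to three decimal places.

Ranks of variable 1: 1, 6, 3, 5, 7, 4, 2
Ranks of variable 2: 3, 1, 4, 5, 6, 7, 2
d = r₁ − r₂: -2, 5, -1, 0, 1, -3, 0
d²: 4, 25, 1, 0, 1, 9, 0; Σd² = 40
ρ = 1 − 6·40/(7·48) = 1 − 240/336 = 0.286

0.286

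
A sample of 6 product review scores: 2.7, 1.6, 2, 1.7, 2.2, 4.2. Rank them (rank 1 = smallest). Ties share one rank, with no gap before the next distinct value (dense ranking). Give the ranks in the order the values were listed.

5, 1, 3, 2, 4, 6

Sorted (ascending): 1.6, 1.7, 2, 2.2, 2.7, 4.2
No ties — each value takes its position as its rank.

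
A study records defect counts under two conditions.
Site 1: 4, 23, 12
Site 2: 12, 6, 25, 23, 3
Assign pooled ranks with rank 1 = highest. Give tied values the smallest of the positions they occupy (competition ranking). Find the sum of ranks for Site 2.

21

Sorted (descending): 25, 23, 23, 12, 12, 6, 4, 3
The 2 values of 23 occupy positions 2–3 → each gets rank 2.
The 2 values of 12 occupy positions 4–5 → each gets rank 4.
Site 2 values → pooled ranks: 12→4, 6→6, 25→1, 23→2, 3→8
Rank sum = 4 + 6 + 1 + 2 + 8 = 21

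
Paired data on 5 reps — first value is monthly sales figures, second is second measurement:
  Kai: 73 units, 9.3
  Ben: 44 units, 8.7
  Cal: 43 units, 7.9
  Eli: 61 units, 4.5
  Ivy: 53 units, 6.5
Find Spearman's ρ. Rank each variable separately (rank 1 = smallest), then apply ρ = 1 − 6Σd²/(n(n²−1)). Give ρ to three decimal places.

0.100

Ranks of variable 1: 5, 2, 1, 4, 3
Ranks of variable 2: 5, 4, 3, 1, 2
d = r₁ − r₂: 0, -2, -2, 3, 1
d²: 0, 4, 4, 9, 1; Σd² = 18
ρ = 1 − 6·18/(5·24) = 1 − 108/120 = 0.100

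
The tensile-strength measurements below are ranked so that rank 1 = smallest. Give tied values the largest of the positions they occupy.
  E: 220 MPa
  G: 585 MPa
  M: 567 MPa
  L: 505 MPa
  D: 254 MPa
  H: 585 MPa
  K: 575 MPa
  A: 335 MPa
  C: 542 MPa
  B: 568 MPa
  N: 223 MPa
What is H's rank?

11

Sorted (ascending): 220, 223, 254, 335, 505, 542, 567, 568, 575, 585, 585
The 2 values of 585 occupy positions 10–11 → each gets rank 11.
H has value 585 MPa → rank 11.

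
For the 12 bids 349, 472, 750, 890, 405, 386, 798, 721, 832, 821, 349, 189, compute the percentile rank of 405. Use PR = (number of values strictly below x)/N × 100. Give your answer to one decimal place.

N = 12.
Strictly below 405: 4. Equal to 405: 1.
PR = 4/12 × 100 = 33.3

33.3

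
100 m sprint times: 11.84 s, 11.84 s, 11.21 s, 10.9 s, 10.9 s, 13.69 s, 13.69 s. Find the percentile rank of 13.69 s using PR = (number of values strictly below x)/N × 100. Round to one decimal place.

N = 7.
Strictly below 13.69: 5. Equal to 13.69: 2.
PR = 5/7 × 100 = 71.4

71.4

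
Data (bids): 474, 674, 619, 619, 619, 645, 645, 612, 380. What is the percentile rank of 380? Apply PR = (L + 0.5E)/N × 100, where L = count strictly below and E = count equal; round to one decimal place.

5.6

N = 9.
Strictly below 380: 0. Equal to 380: 1.
PR = (0 + 0.5·1)/9 × 100 = 5.6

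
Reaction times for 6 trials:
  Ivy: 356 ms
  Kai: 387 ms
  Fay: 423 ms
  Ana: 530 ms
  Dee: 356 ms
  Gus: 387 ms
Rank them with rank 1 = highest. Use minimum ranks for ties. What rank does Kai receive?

3

Sorted (descending): 530, 423, 387, 387, 356, 356
The 2 values of 387 occupy positions 3–4 → each gets rank 3.
The 2 values of 356 occupy positions 5–6 → each gets rank 5.
Kai has value 387 ms → rank 3.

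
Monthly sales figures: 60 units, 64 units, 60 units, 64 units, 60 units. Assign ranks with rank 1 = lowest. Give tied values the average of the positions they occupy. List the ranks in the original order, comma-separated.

2, 4.5, 2, 4.5, 2

Sorted (ascending): 60, 60, 60, 64, 64
The 3 values of 60 occupy positions 1–3 → average rank 2.
The 2 values of 64 occupy positions 4–5 → average rank (4+5)/2 = 4.5.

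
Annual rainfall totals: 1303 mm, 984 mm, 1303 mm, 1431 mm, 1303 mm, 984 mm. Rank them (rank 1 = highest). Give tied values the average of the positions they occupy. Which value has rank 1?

1431

Sorted (descending): 1431, 1303, 1303, 1303, 984, 984
The 3 values of 1303 occupy positions 2–4 → average rank 3.
The 2 values of 984 occupy positions 5–6 → average rank (5+6)/2 = 5.5.
Rank 1 → value 1431.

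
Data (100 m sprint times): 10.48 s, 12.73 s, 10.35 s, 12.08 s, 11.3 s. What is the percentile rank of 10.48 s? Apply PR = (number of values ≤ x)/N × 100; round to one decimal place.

N = 5.
Strictly below 10.48: 1. Equal to 10.48: 1.
PR = 2/5 × 100 = 40.0

40.0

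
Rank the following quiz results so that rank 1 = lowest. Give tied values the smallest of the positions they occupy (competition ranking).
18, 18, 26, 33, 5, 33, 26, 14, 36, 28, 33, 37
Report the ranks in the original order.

Sorted (ascending): 5, 14, 18, 18, 26, 26, 28, 33, 33, 33, 36, 37
The 2 values of 18 occupy positions 3–4 → each gets rank 3.
The 2 values of 26 occupy positions 5–6 → each gets rank 5.
The 3 values of 33 occupy positions 8–10 → each gets rank 8.

3, 3, 5, 8, 1, 8, 5, 2, 11, 7, 8, 12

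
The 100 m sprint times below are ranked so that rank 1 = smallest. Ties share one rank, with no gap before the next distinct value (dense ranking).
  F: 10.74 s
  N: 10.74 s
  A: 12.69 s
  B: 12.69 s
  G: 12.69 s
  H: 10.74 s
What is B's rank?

2

Sorted (ascending): 10.74, 10.74, 10.74, 12.69, 12.69, 12.69
The 3 values of 10.74 share dense rank 1.
The 3 values of 12.69 share dense rank 2.
B has value 12.69 s → rank 2.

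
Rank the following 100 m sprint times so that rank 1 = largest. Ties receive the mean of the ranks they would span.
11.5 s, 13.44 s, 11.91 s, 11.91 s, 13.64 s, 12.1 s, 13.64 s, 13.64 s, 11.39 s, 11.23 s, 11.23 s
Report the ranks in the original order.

Sorted (descending): 13.64, 13.64, 13.64, 13.44, 12.1, 11.91, 11.91, 11.5, 11.39, 11.23, 11.23
The 3 values of 13.64 occupy positions 1–3 → average rank 2.
The 2 values of 11.91 occupy positions 6–7 → average rank (6+7)/2 = 6.5.
The 2 values of 11.23 occupy positions 10–11 → average rank (10+11)/2 = 10.5.

8, 4, 6.5, 6.5, 2, 5, 2, 2, 9, 10.5, 10.5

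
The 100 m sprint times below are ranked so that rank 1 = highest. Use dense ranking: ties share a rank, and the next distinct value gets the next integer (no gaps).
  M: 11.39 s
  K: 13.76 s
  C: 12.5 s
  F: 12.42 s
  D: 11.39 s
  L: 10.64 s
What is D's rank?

Sorted (descending): 13.76, 12.5, 12.42, 11.39, 11.39, 10.64
The 2 values of 11.39 share dense rank 4.
Remaining distinct values take the next consecutive integers.
D has value 11.39 s → rank 4.

4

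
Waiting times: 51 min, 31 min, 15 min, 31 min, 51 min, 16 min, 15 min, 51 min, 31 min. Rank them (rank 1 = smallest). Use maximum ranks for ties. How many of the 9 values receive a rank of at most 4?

Sorted (ascending): 15, 15, 16, 31, 31, 31, 51, 51, 51
The 2 values of 15 occupy positions 1–2 → each gets rank 2.
The 3 values of 31 occupy positions 4–6 → each gets rank 6.
The 3 values of 51 occupy positions 7–9 → each gets rank 9.
Ranks ≤ 4: {2, 2, 3} → 3 values.

3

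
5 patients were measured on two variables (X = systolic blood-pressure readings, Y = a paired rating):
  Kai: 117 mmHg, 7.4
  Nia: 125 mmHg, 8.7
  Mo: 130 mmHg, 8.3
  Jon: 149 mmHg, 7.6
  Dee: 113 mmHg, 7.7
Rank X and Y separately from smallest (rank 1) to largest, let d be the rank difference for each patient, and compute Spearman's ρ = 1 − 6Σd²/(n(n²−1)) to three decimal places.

Ranks of variable 1: 2, 3, 4, 5, 1
Ranks of variable 2: 1, 5, 4, 2, 3
d = r₁ − r₂: 1, -2, 0, 3, -2
d²: 1, 4, 0, 9, 4; Σd² = 18
ρ = 1 − 6·18/(5·24) = 1 − 108/120 = 0.100

0.100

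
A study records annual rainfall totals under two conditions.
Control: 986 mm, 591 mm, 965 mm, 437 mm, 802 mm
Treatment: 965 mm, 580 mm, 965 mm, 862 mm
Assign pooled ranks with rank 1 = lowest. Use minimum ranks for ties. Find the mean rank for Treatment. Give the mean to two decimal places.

4.75

Sorted (ascending): 437, 580, 591, 802, 862, 965, 965, 965, 986
The 3 values of 965 occupy positions 6–8 → each gets rank 6.
Treatment values → pooled ranks: 965→6, 580→2, 965→6, 862→5
Mean rank = (6 + 2 + 6 + 5) / 4 = 4.75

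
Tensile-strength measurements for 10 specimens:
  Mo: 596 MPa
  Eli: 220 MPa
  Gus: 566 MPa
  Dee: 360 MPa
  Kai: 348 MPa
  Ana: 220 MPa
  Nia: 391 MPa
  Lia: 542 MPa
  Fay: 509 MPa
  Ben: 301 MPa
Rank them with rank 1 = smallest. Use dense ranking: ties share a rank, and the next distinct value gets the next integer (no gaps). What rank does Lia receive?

7

Sorted (ascending): 220, 220, 301, 348, 360, 391, 509, 542, 566, 596
The 2 values of 220 share dense rank 1.
Remaining distinct values take the next consecutive integers.
Lia has value 542 MPa → rank 7.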